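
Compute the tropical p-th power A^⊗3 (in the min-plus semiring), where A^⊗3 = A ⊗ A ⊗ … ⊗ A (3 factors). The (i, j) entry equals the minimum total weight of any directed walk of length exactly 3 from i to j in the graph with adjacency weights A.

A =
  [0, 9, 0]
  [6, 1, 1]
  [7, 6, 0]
A^⊗3 =
  [0, 6, 0]
  [6, 3, 1]
  [7, 6, 0]

Each entry (A^⊗3)_ij equals the minimum over all length-3 walks i = v_0 → v_1 → … → v_3 = j of Σ_t A[v_t][v_{t+1}]. For example, for (i, j) = (0, 2) we minimise over 9 possible intermediate vertex sequences; the minimum is 0, attained along the walk 0 → 0 → 0 → 2.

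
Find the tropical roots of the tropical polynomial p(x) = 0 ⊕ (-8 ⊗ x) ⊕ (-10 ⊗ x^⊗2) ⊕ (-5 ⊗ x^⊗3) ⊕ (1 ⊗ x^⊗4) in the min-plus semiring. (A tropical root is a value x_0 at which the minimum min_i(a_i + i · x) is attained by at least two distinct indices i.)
Roots: {-6, -5, 2, 8}

Each tropical root is a break point of the lower envelope of the lines y = a_i + i · x (there are 5 lines, with slopes 0, 1, ..., 4). Only the lines that attain the minimum somewhere contribute to roots; other lines are dominated. Here the surviving (envelope) indices are i = 4, i = 3, i = 2, i = 1, i = 0.
Intersections between consecutive envelope lines give the roots: for adjacent envelope indices i < j the intersection is x = (a_i − a_j) / (j − i). Reading off the sorted break points: {-6, -5, 2, 8}.
Verification: at each break x_0, at least two indices attain the minimum of min_i(a_i + i · x_0).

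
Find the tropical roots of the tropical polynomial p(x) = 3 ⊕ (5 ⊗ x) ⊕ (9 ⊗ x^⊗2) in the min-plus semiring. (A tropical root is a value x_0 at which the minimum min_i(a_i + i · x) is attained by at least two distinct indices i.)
Roots: {-4, -2}

Each tropical root is a break point of the lower envelope of the lines y = a_i + i · x (there are 3 lines, with slopes 0, 1, ..., 2). Only the lines that attain the minimum somewhere contribute to roots; other lines are dominated. Here the surviving (envelope) indices are i = 2, i = 1, i = 0.
Intersections between consecutive envelope lines give the roots: for adjacent envelope indices i < j the intersection is x = (a_i − a_j) / (j − i). Reading off the sorted break points: {-4, -2}.
Verification: at each break x_0, at least two indices attain the minimum of min_i(a_i + i · x_0).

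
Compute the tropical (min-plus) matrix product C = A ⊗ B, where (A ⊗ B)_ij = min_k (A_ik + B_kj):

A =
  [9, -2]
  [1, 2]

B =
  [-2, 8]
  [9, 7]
A ⊗ B =
  [7, 5]
  [-1, 9]

Apply the min-plus product entry-by-entry:
  C[0][0] = min over k of (A[0][0] + B[0][0] = 9 + -2 = 7, A[0][1] + B[1][0] = -2 + 9 = 7) = 7 (attained at k = 0)
  C[0][1] = min over k of (A[0][0] + B[0][1] = 9 + 8 = 17, A[0][1] + B[1][1] = -2 + 7 = 5) = 5 (attained at k = 1)
  C[1][0] = min over k of (A[1][0] + B[0][0] = 1 + -2 = -1, A[1][1] + B[1][0] = 2 + 9 = 11) = -1 (attained at k = 0)
  C[1][1] = min over k of (A[1][0] + B[0][1] = 1 + 8 = 9, A[1][1] + B[1][1] = 2 + 7 = 9) = 9 (attained at k = 0)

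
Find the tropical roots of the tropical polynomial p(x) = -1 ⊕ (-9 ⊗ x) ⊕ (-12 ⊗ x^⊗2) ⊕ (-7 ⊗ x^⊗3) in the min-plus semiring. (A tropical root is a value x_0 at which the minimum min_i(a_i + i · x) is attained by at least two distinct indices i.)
Roots: {-5, 3, 8}

Each tropical root is a break point of the lower envelope of the lines y = a_i + i · x (there are 4 lines, with slopes 0, 1, ..., 3). Only the lines that attain the minimum somewhere contribute to roots; other lines are dominated. Here the surviving (envelope) indices are i = 3, i = 2, i = 1, i = 0.
Intersections between consecutive envelope lines give the roots: for adjacent envelope indices i < j the intersection is x = (a_i − a_j) / (j − i). Reading off the sorted break points: {-5, 3, 8}.
Verification: at each break x_0, at least two indices attain the minimum of min_i(a_i + i · x_0).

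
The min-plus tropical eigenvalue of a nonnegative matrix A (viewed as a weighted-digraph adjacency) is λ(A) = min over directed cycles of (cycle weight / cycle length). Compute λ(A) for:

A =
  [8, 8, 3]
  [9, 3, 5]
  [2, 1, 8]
λ(A) = 5/2

Enumerate directed cycles and compute their means (weight / length). Sample:
  cycle 0 → 0: weight = 8, length = 1, mean = 8/1 ≈ 8.000
  cycle 1 → 1: weight = 3, length = 1, mean = 3/1 ≈ 3.000
  cycle 2 → 2: weight = 8, length = 1, mean = 8/1 ≈ 8.000
  cycle 0 → 1 → 0: weight = 17, length = 2, mean = 17/2 ≈ 8.500
  cycle 0 → 2 → 0: weight = 5, length = 2, mean = 5/2 ≈ 2.500
  cycle 1 → 0 → 1: weight = 17, length = 2, mean = 17/2 ≈ 8.500
Minimum mean = 2.500, attained e.g. along the cycle 0 → 2 → 0 with weight 5 and length 2. So λ(A) = 5/2 = 5/2.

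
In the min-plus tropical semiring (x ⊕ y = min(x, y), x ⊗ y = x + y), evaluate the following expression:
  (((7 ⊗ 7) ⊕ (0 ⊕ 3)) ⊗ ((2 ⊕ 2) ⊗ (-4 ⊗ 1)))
(((7 ⊗ 7) ⊕ (0 ⊕ 3)) ⊗ ((2 ⊕ 2) ⊗ (-4 ⊗ 1))) = -1

Expand innermost to outermost. Recall ⊕ takes the minimum of its arguments and ⊗ takes their sum. Working out the expression (((7 ⊗ 7) ⊕ (0 ⊕ 3)) ⊗ ((2 ⊕ 2) ⊗ (-4 ⊗ 1))) gives -1.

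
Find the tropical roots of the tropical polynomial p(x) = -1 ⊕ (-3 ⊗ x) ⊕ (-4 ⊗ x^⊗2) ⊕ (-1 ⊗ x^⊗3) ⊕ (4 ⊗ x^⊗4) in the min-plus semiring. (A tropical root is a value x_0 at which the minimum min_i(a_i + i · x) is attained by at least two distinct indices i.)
Roots: {-5, -3, 1, 2}

Each tropical root is a break point of the lower envelope of the lines y = a_i + i · x (there are 5 lines, with slopes 0, 1, ..., 4). Only the lines that attain the minimum somewhere contribute to roots; other lines are dominated. Here the surviving (envelope) indices are i = 4, i = 3, i = 2, i = 1, i = 0.
Intersections between consecutive envelope lines give the roots: for adjacent envelope indices i < j the intersection is x = (a_i − a_j) / (j − i). Reading off the sorted break points: {-5, -3, 1, 2}.
Verification: at each break x_0, at least two indices attain the minimum of min_i(a_i + i · x_0).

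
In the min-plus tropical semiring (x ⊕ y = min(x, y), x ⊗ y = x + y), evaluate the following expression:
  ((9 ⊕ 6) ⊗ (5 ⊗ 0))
((9 ⊕ 6) ⊗ (5 ⊗ 0)) = 11

Expand innermost to outermost. Recall ⊕ takes the minimum of its arguments and ⊗ takes their sum. Working out the expression ((9 ⊕ 6) ⊗ (5 ⊗ 0)) gives 11.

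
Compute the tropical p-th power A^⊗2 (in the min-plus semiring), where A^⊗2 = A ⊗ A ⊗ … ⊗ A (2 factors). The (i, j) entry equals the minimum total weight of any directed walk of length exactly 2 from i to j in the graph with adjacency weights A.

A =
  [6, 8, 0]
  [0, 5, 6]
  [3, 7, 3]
A^⊗2 =
  [3, 7, 3]
  [5, 8, 0]
  [6, 10, 3]

Each entry (A^⊗2)_ij equals the minimum over all length-2 walks i = v_0 → v_1 → … → v_2 = j of Σ_t A[v_t][v_{t+1}]. For example, for (i, j) = (0, 2) we minimise over 3 possible intermediate vertex sequences; the minimum is 3, attained along the walk 0 → 2 → 2.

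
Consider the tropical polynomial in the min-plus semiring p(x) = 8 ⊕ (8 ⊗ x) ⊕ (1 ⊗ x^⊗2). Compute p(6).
p(6) = 8

A tropical monomial a ⊗ x^⊗i evaluates to a + i · x. Evaluating each term at x = 6:
  Term 0 contributes 8 + 0 · 6 = 8
  Term 1 contributes 8 + 1 · 6 = 14
  Term 2 contributes 1 + 2 · 6 = 13
p(6) = ⊕ of these = min[8, 14, 13] = 8.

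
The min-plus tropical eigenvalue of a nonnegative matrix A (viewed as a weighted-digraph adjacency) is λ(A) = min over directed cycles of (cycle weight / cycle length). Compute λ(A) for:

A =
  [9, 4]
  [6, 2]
λ(A) = 2

Enumerate directed cycles and compute their means (weight / length). Sample:
  cycle 0 → 0: weight = 9, length = 1, mean = 9/1 ≈ 9.000
  cycle 1 → 1: weight = 2, length = 1, mean = 2/1 ≈ 2.000
  cycle 0 → 1 → 0: weight = 10, length = 2, mean = 10/2 ≈ 5.000
  cycle 1 → 0 → 1: weight = 10, length = 2, mean = 10/2 ≈ 5.000
Minimum mean = 2.000, attained e.g. along the cycle 1 → 1 with weight 2 and length 1. So λ(A) = 2/1 = 2.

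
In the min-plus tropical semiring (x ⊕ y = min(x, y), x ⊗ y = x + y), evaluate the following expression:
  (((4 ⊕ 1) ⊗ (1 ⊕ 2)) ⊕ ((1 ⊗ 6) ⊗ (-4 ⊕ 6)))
(((4 ⊕ 1) ⊗ (1 ⊕ 2)) ⊕ ((1 ⊗ 6) ⊗ (-4 ⊕ 6))) = 2

Expand innermost to outermost. Recall ⊕ takes the minimum of its arguments and ⊗ takes their sum. Working out the expression (((4 ⊕ 1) ⊗ (1 ⊕ 2)) ⊕ ((1 ⊗ 6) ⊗ (-4 ⊕ 6))) gives 2.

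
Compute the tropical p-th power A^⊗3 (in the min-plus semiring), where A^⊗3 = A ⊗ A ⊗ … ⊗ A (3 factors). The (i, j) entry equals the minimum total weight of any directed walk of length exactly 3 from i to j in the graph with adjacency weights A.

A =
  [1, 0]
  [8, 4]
A^⊗3 =
  [3, 2]
  [10, 9]

Each entry (A^⊗3)_ij equals the minimum over all length-3 walks i = v_0 → v_1 → … → v_3 = j of Σ_t A[v_t][v_{t+1}]. For example, for (i, j) = (0, 1) we minimise over 4 possible intermediate vertex sequences; the minimum is 2, attained along the walk 0 → 0 → 0 → 1.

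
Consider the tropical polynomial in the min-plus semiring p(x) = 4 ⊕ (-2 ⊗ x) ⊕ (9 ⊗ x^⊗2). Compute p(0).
p(0) = -2

A tropical monomial a ⊗ x^⊗i evaluates to a + i · x. Evaluating each term at x = 0:
  Term 0 contributes 4 + 0 · 0 = 4
  Term 1 contributes -2 + 1 · 0 = -2
  Term 2 contributes 9 + 2 · 0 = 9
p(0) = ⊕ of these = min[4, -2, 9] = -2.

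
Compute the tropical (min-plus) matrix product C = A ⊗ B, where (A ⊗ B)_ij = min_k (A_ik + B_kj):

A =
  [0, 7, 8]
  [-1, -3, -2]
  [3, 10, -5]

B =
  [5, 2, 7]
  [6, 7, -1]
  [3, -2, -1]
A ⊗ B =
  [5, 2, 6]
  [1, -4, -4]
  [-2, -7, -6]

Apply the min-plus product entry-by-entry:
  C[0][0] = min over k of (A[0][0] + B[0][0] = 0 + 5 = 5, A[0][1] + B[1][0] = 7 + 6 = 13, A[0][2] + B[2][0] = 8 + 3 = 11) = 5 (attained at k = 0)
  C[0][1] = min over k of (A[0][0] + B[0][1] = 0 + 2 = 2, A[0][1] + B[1][1] = 7 + 7 = 14, A[0][2] + B[2][1] = 8 + -2 = 6) = 2 (attained at k = 0)
  C[0][2] = min over k of (A[0][0] + B[0][2] = 0 + 7 = 7, A[0][1] + B[1][2] = 7 + -1 = 6, A[0][2] + B[2][2] = 8 + -1 = 7) = 6 (attained at k = 1)
  C[1][0] = min over k of (A[1][0] + B[0][0] = -1 + 5 = 4, A[1][1] + B[1][0] = -3 + 6 = 3, A[1][2] + B[2][0] = -2 + 3 = 1) = 1 (attained at k = 2)
  C[1][1] = min over k of (A[1][0] + B[0][1] = -1 + 2 = 1, A[1][1] + B[1][1] = -3 + 7 = 4, A[1][2] + B[2][1] = -2 + -2 = -4) = -4 (attained at k = 2)
  C[1][2] = min over k of (A[1][0] + B[0][2] = -1 + 7 = 6, A[1][1] + B[1][2] = -3 + -1 = -4, A[1][2] + B[2][2] = -2 + -1 = -3) = -4 (attained at k = 1)
  C[2][0] = min over k of (A[2][0] + B[0][0] = 3 + 5 = 8, A[2][1] + B[1][0] = 10 + 6 = 16, A[2][2] + B[2][0] = -5 + 3 = -2) = -2 (attained at k = 2)
  C[2][1] = min over k of (A[2][0] + B[0][1] = 3 + 2 = 5, A[2][1] + B[1][1] = 10 + 7 = 17, A[2][2] + B[2][1] = -5 + -2 = -7) = -7 (attained at k = 2)
  C[2][2] = min over k of (A[2][0] + B[0][2] = 3 + 7 = 10, A[2][1] + B[1][2] = 10 + -1 = 9, A[2][2] + B[2][2] = -5 + -1 = -6) = -6 (attained at k = 2)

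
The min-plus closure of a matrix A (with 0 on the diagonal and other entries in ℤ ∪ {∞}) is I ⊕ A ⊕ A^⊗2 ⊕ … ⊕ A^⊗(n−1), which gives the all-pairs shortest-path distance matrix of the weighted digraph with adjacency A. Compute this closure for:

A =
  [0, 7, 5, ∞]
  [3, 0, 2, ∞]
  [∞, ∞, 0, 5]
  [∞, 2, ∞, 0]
Closure =
  [0, 7, 5, 10]
  [3, 0, 2, 7]
  [10, 7, 0, 5]
  [5, 2, 4, 0]

This is the Floyd-Warshall all-pairs shortest-path computation. For each intermediate vertex k = 0, 1, …, 3, update dist[i][j] ← min(dist[i][j], dist[i][k] + dist[k][j]). The final matrix gives, for each (i, j), the minimum total weight of any directed path from i to j (possibly empty when i = j).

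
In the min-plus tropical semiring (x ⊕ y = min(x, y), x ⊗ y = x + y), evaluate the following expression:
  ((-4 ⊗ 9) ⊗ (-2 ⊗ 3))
((-4 ⊗ 9) ⊗ (-2 ⊗ 3)) = 6

Expand innermost to outermost. Recall ⊕ takes the minimum of its arguments and ⊗ takes their sum. Working out the expression ((-4 ⊗ 9) ⊗ (-2 ⊗ 3)) gives 6.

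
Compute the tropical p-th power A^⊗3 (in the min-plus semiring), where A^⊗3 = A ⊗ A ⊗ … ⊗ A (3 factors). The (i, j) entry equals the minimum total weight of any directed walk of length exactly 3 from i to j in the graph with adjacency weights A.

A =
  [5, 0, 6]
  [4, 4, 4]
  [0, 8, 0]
A^⊗3 =
  [4, 4, 4]
  [4, 4, 4]
  [0, 0, 0]

Each entry (A^⊗3)_ij equals the minimum over all length-3 walks i = v_0 → v_1 → … → v_3 = j of Σ_t A[v_t][v_{t+1}]. For example, for (i, j) = (0, 2) we minimise over 9 possible intermediate vertex sequences; the minimum is 4, attained along the walk 0 → 1 → 2 → 2.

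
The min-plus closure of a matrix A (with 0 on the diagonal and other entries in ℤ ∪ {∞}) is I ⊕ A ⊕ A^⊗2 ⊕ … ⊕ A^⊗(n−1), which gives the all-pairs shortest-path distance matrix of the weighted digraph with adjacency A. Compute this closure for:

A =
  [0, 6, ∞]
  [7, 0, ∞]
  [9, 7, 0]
Closure =
  [0, 6, ∞]
  [7, 0, ∞]
  [9, 7, 0]

This is the Floyd-Warshall all-pairs shortest-path computation. For each intermediate vertex k = 0, 1, …, 2, update dist[i][j] ← min(dist[i][j], dist[i][k] + dist[k][j]). The final matrix gives, for each (i, j), the minimum total weight of any directed path from i to j (possibly empty when i = j).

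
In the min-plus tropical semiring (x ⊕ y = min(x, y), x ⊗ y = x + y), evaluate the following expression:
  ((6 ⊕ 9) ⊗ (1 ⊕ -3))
((6 ⊕ 9) ⊗ (1 ⊕ -3)) = 3

Expand innermost to outermost. Recall ⊕ takes the minimum of its arguments and ⊗ takes their sum. Working out the expression ((6 ⊕ 9) ⊗ (1 ⊕ -3)) gives 3.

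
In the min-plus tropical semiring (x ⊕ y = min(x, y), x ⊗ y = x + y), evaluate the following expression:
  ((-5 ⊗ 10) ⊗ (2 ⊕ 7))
((-5 ⊗ 10) ⊗ (2 ⊕ 7)) = 7

Expand innermost to outermost. Recall ⊕ takes the minimum of its arguments and ⊗ takes their sum. Working out the expression ((-5 ⊗ 10) ⊗ (2 ⊕ 7)) gives 7.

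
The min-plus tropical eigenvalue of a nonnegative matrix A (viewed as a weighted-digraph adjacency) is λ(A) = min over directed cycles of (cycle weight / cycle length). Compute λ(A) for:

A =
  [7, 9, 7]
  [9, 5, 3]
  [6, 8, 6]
λ(A) = 5

Enumerate directed cycles and compute their means (weight / length). Sample:
  cycle 0 → 0: weight = 7, length = 1, mean = 7/1 ≈ 7.000
  cycle 1 → 1: weight = 5, length = 1, mean = 5/1 ≈ 5.000
  cycle 2 → 2: weight = 6, length = 1, mean = 6/1 ≈ 6.000
  cycle 0 → 1 → 0: weight = 18, length = 2, mean = 18/2 ≈ 9.000
  cycle 0 → 2 → 0: weight = 13, length = 2, mean = 13/2 ≈ 6.500
  cycle 1 → 0 → 1: weight = 18, length = 2, mean = 18/2 ≈ 9.000
Minimum mean = 5.000, attained e.g. along the cycle 1 → 1 with weight 5 and length 1. So λ(A) = 5/1 = 5.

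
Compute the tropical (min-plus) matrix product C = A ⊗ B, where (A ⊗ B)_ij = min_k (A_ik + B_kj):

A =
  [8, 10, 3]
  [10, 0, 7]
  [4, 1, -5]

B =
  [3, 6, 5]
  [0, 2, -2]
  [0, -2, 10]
A ⊗ B =
  [3, 1, 8]
  [0, 2, -2]
  [-5, -7, -1]

Apply the min-plus product entry-by-entry:
  C[0][0] = min over k of (A[0][0] + B[0][0] = 8 + 3 = 11, A[0][1] + B[1][0] = 10 + 0 = 10, A[0][2] + B[2][0] = 3 + 0 = 3) = 3 (attained at k = 2)
  C[0][1] = min over k of (A[0][0] + B[0][1] = 8 + 6 = 14, A[0][1] + B[1][1] = 10 + 2 = 12, A[0][2] + B[2][1] = 3 + -2 = 1) = 1 (attained at k = 2)
  C[0][2] = min over k of (A[0][0] + B[0][2] = 8 + 5 = 13, A[0][1] + B[1][2] = 10 + -2 = 8, A[0][2] + B[2][2] = 3 + 10 = 13) = 8 (attained at k = 1)
  C[1][0] = min over k of (A[1][0] + B[0][0] = 10 + 3 = 13, A[1][1] + B[1][0] = 0 + 0 = 0, A[1][2] + B[2][0] = 7 + 0 = 7) = 0 (attained at k = 1)
  C[1][1] = min over k of (A[1][0] + B[0][1] = 10 + 6 = 16, A[1][1] + B[1][1] = 0 + 2 = 2, A[1][2] + B[2][1] = 7 + -2 = 5) = 2 (attained at k = 1)
  C[1][2] = min over k of (A[1][0] + B[0][2] = 10 + 5 = 15, A[1][1] + B[1][2] = 0 + -2 = -2, A[1][2] + B[2][2] = 7 + 10 = 17) = -2 (attained at k = 1)
  C[2][0] = min over k of (A[2][0] + B[0][0] = 4 + 3 = 7, A[2][1] + B[1][0] = 1 + 0 = 1, A[2][2] + B[2][0] = -5 + 0 = -5) = -5 (attained at k = 2)
  C[2][1] = min over k of (A[2][0] + B[0][1] = 4 + 6 = 10, A[2][1] + B[1][1] = 1 + 2 = 3, A[2][2] + B[2][1] = -5 + -2 = -7) = -7 (attained at k = 2)
  C[2][2] = min over k of (A[2][0] + B[0][2] = 4 + 5 = 9, A[2][1] + B[1][2] = 1 + -2 = -1, A[2][2] + B[2][2] = -5 + 10 = 5) = -1 (attained at k = 1)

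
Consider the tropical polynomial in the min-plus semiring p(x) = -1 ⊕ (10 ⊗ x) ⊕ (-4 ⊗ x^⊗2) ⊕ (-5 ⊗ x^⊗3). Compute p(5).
p(5) = -1

A tropical monomial a ⊗ x^⊗i evaluates to a + i · x. Evaluating each term at x = 5:
  Term 0 contributes -1 + 0 · 5 = -1
  Term 1 contributes 10 + 1 · 5 = 15
  Term 2 contributes -4 + 2 · 5 = 6
  Term 3 contributes -5 + 3 · 5 = 10
p(5) = ⊕ of these = min[-1, 15, 6, 10] = -1.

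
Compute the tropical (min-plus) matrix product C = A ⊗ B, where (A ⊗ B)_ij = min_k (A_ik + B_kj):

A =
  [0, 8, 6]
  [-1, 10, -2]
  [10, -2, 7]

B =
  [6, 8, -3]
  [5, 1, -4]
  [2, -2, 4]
A ⊗ B =
  [6, 4, -3]
  [0, -4, -4]
  [3, -1, -6]

Apply the min-plus product entry-by-entry:
  C[0][0] = min over k of (A[0][0] + B[0][0] = 0 + 6 = 6, A[0][1] + B[1][0] = 8 + 5 = 13, A[0][2] + B[2][0] = 6 + 2 = 8) = 6 (attained at k = 0)
  C[0][1] = min over k of (A[0][0] + B[0][1] = 0 + 8 = 8, A[0][1] + B[1][1] = 8 + 1 = 9, A[0][2] + B[2][1] = 6 + -2 = 4) = 4 (attained at k = 2)
  C[0][2] = min over k of (A[0][0] + B[0][2] = 0 + -3 = -3, A[0][1] + B[1][2] = 8 + -4 = 4, A[0][2] + B[2][2] = 6 + 4 = 10) = -3 (attained at k = 0)
  C[1][0] = min over k of (A[1][0] + B[0][0] = -1 + 6 = 5, A[1][1] + B[1][0] = 10 + 5 = 15, A[1][2] + B[2][0] = -2 + 2 = 0) = 0 (attained at k = 2)
  C[1][1] = min over k of (A[1][0] + B[0][1] = -1 + 8 = 7, A[1][1] + B[1][1] = 10 + 1 = 11, A[1][2] + B[2][1] = -2 + -2 = -4) = -4 (attained at k = 2)
  C[1][2] = min over k of (A[1][0] + B[0][2] = -1 + -3 = -4, A[1][1] + B[1][2] = 10 + -4 = 6, A[1][2] + B[2][2] = -2 + 4 = 2) = -4 (attained at k = 0)
  C[2][0] = min over k of (A[2][0] + B[0][0] = 10 + 6 = 16, A[2][1] + B[1][0] = -2 + 5 = 3, A[2][2] + B[2][0] = 7 + 2 = 9) = 3 (attained at k = 1)
  C[2][1] = min over k of (A[2][0] + B[0][1] = 10 + 8 = 18, A[2][1] + B[1][1] = -2 + 1 = -1, A[2][2] + B[2][1] = 7 + -2 = 5) = -1 (attained at k = 1)
  C[2][2] = min over k of (A[2][0] + B[0][2] = 10 + -3 = 7, A[2][1] + B[1][2] = -2 + -4 = -6, A[2][2] + B[2][2] = 7 + 4 = 11) = -6 (attained at k = 1)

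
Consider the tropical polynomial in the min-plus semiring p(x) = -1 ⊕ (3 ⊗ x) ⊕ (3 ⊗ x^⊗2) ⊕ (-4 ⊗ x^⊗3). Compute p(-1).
p(-1) = -7

A tropical monomial a ⊗ x^⊗i evaluates to a + i · x. Evaluating each term at x = -1:
  Term 0 contributes -1 + 0 · -1 = -1
  Term 1 contributes 3 + 1 · -1 = 2
  Term 2 contributes 3 + 2 · -1 = 1
  Term 3 contributes -4 + 3 · -1 = -7
p(-1) = ⊕ of these = min[-1, 2, 1, -7] = -7.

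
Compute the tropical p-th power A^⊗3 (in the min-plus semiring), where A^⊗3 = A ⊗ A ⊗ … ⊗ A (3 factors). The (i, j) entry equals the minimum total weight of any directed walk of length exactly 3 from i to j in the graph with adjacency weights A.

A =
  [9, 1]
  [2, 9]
A^⊗3 =
  [12, 4]
  [5, 12]

Each entry (A^⊗3)_ij equals the minimum over all length-3 walks i = v_0 → v_1 → … → v_3 = j of Σ_t A[v_t][v_{t+1}]. For example, for (i, j) = (0, 1) we minimise over 4 possible intermediate vertex sequences; the minimum is 4, attained along the walk 0 → 1 → 0 → 1.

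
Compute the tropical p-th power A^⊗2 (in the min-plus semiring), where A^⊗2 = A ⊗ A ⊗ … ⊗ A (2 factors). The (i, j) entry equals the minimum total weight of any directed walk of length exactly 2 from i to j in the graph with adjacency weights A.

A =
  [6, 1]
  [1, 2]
A^⊗2 =
  [2, 3]
  [3, 2]

Each entry (A^⊗2)_ij equals the minimum over all length-2 walks i = v_0 → v_1 → … → v_2 = j of Σ_t A[v_t][v_{t+1}]. For example, for (i, j) = (0, 1) we minimise over 2 possible intermediate vertex sequences; the minimum is 3, attained along the walk 0 → 1 → 1.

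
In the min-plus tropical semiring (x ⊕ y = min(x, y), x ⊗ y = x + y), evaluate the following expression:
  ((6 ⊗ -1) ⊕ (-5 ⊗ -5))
((6 ⊗ -1) ⊕ (-5 ⊗ -5)) = -10

Expand innermost to outermost. Recall ⊕ takes the minimum of its arguments and ⊗ takes their sum. Working out the expression ((6 ⊗ -1) ⊕ (-5 ⊗ -5)) gives -10.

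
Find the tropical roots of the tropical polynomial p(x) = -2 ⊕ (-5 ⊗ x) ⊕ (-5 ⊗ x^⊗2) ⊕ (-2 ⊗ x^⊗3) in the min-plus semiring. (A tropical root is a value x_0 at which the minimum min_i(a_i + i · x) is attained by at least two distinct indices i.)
Roots: {-3, 0, 3}

Each tropical root is a break point of the lower envelope of the lines y = a_i + i · x (there are 4 lines, with slopes 0, 1, ..., 3). Only the lines that attain the minimum somewhere contribute to roots; other lines are dominated. Here the surviving (envelope) indices are i = 3, i = 2, i = 1, i = 0.
Intersections between consecutive envelope lines give the roots: for adjacent envelope indices i < j the intersection is x = (a_i − a_j) / (j − i). Reading off the sorted break points: {-3, 0, 3}.
Verification: at each break x_0, at least two indices attain the minimum of min_i(a_i + i · x_0).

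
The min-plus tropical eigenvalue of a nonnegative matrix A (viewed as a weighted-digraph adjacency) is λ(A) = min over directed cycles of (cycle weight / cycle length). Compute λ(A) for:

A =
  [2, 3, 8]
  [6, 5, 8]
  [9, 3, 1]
λ(A) = 1

Enumerate directed cycles and compute their means (weight / length). Sample:
  cycle 0 → 0: weight = 2, length = 1, mean = 2/1 ≈ 2.000
  cycle 1 → 1: weight = 5, length = 1, mean = 5/1 ≈ 5.000
  cycle 2 → 2: weight = 1, length = 1, mean = 1/1 ≈ 1.000
  cycle 0 → 1 → 0: weight = 9, length = 2, mean = 9/2 ≈ 4.500
  cycle 0 → 2 → 0: weight = 17, length = 2, mean = 17/2 ≈ 8.500
  cycle 1 → 0 → 1: weight = 9, length = 2, mean = 9/2 ≈ 4.500
Minimum mean = 1.000, attained e.g. along the cycle 2 → 2 with weight 1 and length 1. So λ(A) = 1/1 = 1.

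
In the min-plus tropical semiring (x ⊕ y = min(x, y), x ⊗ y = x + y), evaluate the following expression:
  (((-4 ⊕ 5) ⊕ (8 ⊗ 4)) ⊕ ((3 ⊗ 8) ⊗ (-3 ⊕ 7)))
(((-4 ⊕ 5) ⊕ (8 ⊗ 4)) ⊕ ((3 ⊗ 8) ⊗ (-3 ⊕ 7))) = -4

Expand innermost to outermost. Recall ⊕ takes the minimum of its arguments and ⊗ takes their sum. Working out the expression (((-4 ⊕ 5) ⊕ (8 ⊗ 4)) ⊕ ((3 ⊗ 8) ⊗ (-3 ⊕ 7))) gives -4.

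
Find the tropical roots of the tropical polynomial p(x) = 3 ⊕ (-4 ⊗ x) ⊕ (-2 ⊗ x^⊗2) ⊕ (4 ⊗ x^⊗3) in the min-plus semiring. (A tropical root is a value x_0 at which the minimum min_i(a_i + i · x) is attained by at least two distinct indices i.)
Roots: {-6, -2, 7}

Each tropical root is a break point of the lower envelope of the lines y = a_i + i · x (there are 4 lines, with slopes 0, 1, ..., 3). Only the lines that attain the minimum somewhere contribute to roots; other lines are dominated. Here the surviving (envelope) indices are i = 3, i = 2, i = 1, i = 0.
Intersections between consecutive envelope lines give the roots: for adjacent envelope indices i < j the intersection is x = (a_i − a_j) / (j − i). Reading off the sorted break points: {-6, -2, 7}.
Verification: at each break x_0, at least two indices attain the minimum of min_i(a_i + i · x_0).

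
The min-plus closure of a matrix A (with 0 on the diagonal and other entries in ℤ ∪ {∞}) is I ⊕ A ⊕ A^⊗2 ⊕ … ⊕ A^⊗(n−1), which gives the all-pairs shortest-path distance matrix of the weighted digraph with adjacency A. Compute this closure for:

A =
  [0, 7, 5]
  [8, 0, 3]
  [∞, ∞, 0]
Closure =
  [0, 7, 5]
  [8, 0, 3]
  [∞, ∞, 0]

This is the Floyd-Warshall all-pairs shortest-path computation. For each intermediate vertex k = 0, 1, …, 2, update dist[i][j] ← min(dist[i][j], dist[i][k] + dist[k][j]). The final matrix gives, for each (i, j), the minimum total weight of any directed path from i to j (possibly empty when i = j).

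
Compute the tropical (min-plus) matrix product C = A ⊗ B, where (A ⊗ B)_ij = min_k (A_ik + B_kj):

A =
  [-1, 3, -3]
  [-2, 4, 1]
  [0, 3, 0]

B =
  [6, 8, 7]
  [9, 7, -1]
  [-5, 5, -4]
A ⊗ B =
  [-8, 2, -7]
  [-4, 6, -3]
  [-5, 5, -4]

Apply the min-plus product entry-by-entry:
  C[0][0] = min over k of (A[0][0] + B[0][0] = -1 + 6 = 5, A[0][1] + B[1][0] = 3 + 9 = 12, A[0][2] + B[2][0] = -3 + -5 = -8) = -8 (attained at k = 2)
  C[0][1] = min over k of (A[0][0] + B[0][1] = -1 + 8 = 7, A[0][1] + B[1][1] = 3 + 7 = 10, A[0][2] + B[2][1] = -3 + 5 = 2) = 2 (attained at k = 2)
  C[0][2] = min over k of (A[0][0] + B[0][2] = -1 + 7 = 6, A[0][1] + B[1][2] = 3 + -1 = 2, A[0][2] + B[2][2] = -3 + -4 = -7) = -7 (attained at k = 2)
  C[1][0] = min over k of (A[1][0] + B[0][0] = -2 + 6 = 4, A[1][1] + B[1][0] = 4 + 9 = 13, A[1][2] + B[2][0] = 1 + -5 = -4) = -4 (attained at k = 2)
  C[1][1] = min over k of (A[1][0] + B[0][1] = -2 + 8 = 6, A[1][1] + B[1][1] = 4 + 7 = 11, A[1][2] + B[2][1] = 1 + 5 = 6) = 6 (attained at k = 0)
  C[1][2] = min over k of (A[1][0] + B[0][2] = -2 + 7 = 5, A[1][1] + B[1][2] = 4 + -1 = 3, A[1][2] + B[2][2] = 1 + -4 = -3) = -3 (attained at k = 2)
  C[2][0] = min over k of (A[2][0] + B[0][0] = 0 + 6 = 6, A[2][1] + B[1][0] = 3 + 9 = 12, A[2][2] + B[2][0] = 0 + -5 = -5) = -5 (attained at k = 2)
  C[2][1] = min over k of (A[2][0] + B[0][1] = 0 + 8 = 8, A[2][1] + B[1][1] = 3 + 7 = 10, A[2][2] + B[2][1] = 0 + 5 = 5) = 5 (attained at k = 2)
  C[2][2] = min over k of (A[2][0] + B[0][2] = 0 + 7 = 7, A[2][1] + B[1][2] = 3 + -1 = 2, A[2][2] + B[2][2] = 0 + -4 = -4) = -4 (attained at k = 2)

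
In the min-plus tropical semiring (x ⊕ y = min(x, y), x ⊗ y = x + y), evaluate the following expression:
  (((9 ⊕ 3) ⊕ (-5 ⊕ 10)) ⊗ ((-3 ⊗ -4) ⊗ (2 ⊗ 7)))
(((9 ⊕ 3) ⊕ (-5 ⊕ 10)) ⊗ ((-3 ⊗ -4) ⊗ (2 ⊗ 7))) = -3

Expand innermost to outermost. Recall ⊕ takes the minimum of its arguments and ⊗ takes their sum. Working out the expression (((9 ⊕ 3) ⊕ (-5 ⊕ 10)) ⊗ ((-3 ⊗ -4) ⊗ (2 ⊗ 7))) gives -3.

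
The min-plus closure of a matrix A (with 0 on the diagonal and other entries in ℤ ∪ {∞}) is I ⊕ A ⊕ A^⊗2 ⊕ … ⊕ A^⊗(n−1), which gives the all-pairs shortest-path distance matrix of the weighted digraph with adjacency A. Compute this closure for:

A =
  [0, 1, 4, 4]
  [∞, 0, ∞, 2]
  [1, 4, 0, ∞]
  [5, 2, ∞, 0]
Closure =
  [0, 1, 4, 3]
  [7, 0, 11, 2]
  [1, 2, 0, 4]
  [5, 2, 9, 0]

This is the Floyd-Warshall all-pairs shortest-path computation. For each intermediate vertex k = 0, 1, …, 3, update dist[i][j] ← min(dist[i][j], dist[i][k] + dist[k][j]). The final matrix gives, for each (i, j), the minimum total weight of any directed path from i to j (possibly empty when i = j).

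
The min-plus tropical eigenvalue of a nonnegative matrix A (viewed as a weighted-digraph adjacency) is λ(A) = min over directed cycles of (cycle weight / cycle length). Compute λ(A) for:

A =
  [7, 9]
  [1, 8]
λ(A) = 5

Enumerate directed cycles and compute their means (weight / length). Sample:
  cycle 0 → 0: weight = 7, length = 1, mean = 7/1 ≈ 7.000
  cycle 1 → 1: weight = 8, length = 1, mean = 8/1 ≈ 8.000
  cycle 0 → 1 → 0: weight = 10, length = 2, mean = 10/2 ≈ 5.000
  cycle 1 → 0 → 1: weight = 10, length = 2, mean = 10/2 ≈ 5.000
Minimum mean = 5.000, attained e.g. along the cycle 0 → 1 → 0 with weight 10 and length 2. So λ(A) = 10/2 = 5.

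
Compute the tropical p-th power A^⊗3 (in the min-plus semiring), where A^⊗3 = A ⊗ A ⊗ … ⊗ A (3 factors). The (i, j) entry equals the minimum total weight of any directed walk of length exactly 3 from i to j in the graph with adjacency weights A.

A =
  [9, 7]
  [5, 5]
A^⊗3 =
  [17, 17]
  [15, 15]

Each entry (A^⊗3)_ij equals the minimum over all length-3 walks i = v_0 → v_1 → … → v_3 = j of Σ_t A[v_t][v_{t+1}]. For example, for (i, j) = (0, 1) we minimise over 4 possible intermediate vertex sequences; the minimum is 17, attained along the walk 0 → 1 → 1 → 1.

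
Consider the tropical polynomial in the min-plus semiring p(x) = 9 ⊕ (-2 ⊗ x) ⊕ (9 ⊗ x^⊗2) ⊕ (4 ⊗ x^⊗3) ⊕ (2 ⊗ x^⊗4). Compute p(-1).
p(-1) = -3

A tropical monomial a ⊗ x^⊗i evaluates to a + i · x. Evaluating each term at x = -1:
  Term 0 contributes 9 + 0 · -1 = 9
  Term 1 contributes -2 + 1 · -1 = -3
  Term 2 contributes 9 + 2 · -1 = 7
  Term 3 contributes 4 + 3 · -1 = 1
  Term 4 contributes 2 + 4 · -1 = -2
p(-1) = ⊕ of these = min[9, -3, 7, 1, -2] = -3.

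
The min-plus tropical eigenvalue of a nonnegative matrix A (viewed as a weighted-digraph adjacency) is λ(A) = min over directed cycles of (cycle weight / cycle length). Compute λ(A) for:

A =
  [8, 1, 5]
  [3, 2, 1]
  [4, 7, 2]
λ(A) = 2

Enumerate directed cycles and compute their means (weight / length). Sample:
  cycle 0 → 0: weight = 8, length = 1, mean = 8/1 ≈ 8.000
  cycle 1 → 1: weight = 2, length = 1, mean = 2/1 ≈ 2.000
  cycle 2 → 2: weight = 2, length = 1, mean = 2/1 ≈ 2.000
  cycle 0 → 1 → 0: weight = 4, length = 2, mean = 4/2 ≈ 2.000
  cycle 0 → 2 → 0: weight = 9, length = 2, mean = 9/2 ≈ 4.500
  cycle 1 → 0 → 1: weight = 4, length = 2, mean = 4/2 ≈ 2.000
Minimum mean = 2.000, attained e.g. along the cycle 1 → 1 with weight 2 and length 1. So λ(A) = 2/1 = 2.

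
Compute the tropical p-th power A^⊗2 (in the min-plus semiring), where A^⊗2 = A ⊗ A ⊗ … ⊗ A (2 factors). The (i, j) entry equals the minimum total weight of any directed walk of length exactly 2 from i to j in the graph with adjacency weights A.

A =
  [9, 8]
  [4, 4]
A^⊗2 =
  [12, 12]
  [8, 8]

Each entry (A^⊗2)_ij equals the minimum over all length-2 walks i = v_0 → v_1 → … → v_2 = j of Σ_t A[v_t][v_{t+1}]. For example, for (i, j) = (0, 1) we minimise over 2 possible intermediate vertex sequences; the minimum is 12, attained along the walk 0 → 1 → 1.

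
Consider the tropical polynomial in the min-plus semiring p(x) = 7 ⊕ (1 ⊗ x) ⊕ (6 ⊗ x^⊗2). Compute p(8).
p(8) = 7

A tropical monomial a ⊗ x^⊗i evaluates to a + i · x. Evaluating each term at x = 8:
  Term 0 contributes 7 + 0 · 8 = 7
  Term 1 contributes 1 + 1 · 8 = 9
  Term 2 contributes 6 + 2 · 8 = 22
p(8) = ⊕ of these = min[7, 9, 22] = 7.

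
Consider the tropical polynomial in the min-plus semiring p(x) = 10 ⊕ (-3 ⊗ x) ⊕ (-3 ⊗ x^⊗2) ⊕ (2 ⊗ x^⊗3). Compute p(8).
p(8) = 5

A tropical monomial a ⊗ x^⊗i evaluates to a + i · x. Evaluating each term at x = 8:
  Term 0 contributes 10 + 0 · 8 = 10
  Term 1 contributes -3 + 1 · 8 = 5
  Term 2 contributes -3 + 2 · 8 = 13
  Term 3 contributes 2 + 3 · 8 = 26
p(8) = ⊕ of these = min[10, 5, 13, 26] = 5.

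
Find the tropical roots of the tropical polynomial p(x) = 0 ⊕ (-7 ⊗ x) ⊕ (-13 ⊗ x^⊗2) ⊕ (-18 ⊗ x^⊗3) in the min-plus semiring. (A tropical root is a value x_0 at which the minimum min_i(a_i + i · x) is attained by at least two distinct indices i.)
Roots: {5, 6, 7}

Each tropical root is a break point of the lower envelope of the lines y = a_i + i · x (there are 4 lines, with slopes 0, 1, ..., 3). Only the lines that attain the minimum somewhere contribute to roots; other lines are dominated. Here the surviving (envelope) indices are i = 3, i = 2, i = 1, i = 0.
Intersections between consecutive envelope lines give the roots: for adjacent envelope indices i < j the intersection is x = (a_i − a_j) / (j − i). Reading off the sorted break points: {5, 6, 7}.
Verification: at each break x_0, at least two indices attain the minimum of min_i(a_i + i · x_0).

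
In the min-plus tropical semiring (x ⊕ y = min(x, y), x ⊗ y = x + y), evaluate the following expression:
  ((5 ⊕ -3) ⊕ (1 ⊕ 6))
((5 ⊕ -3) ⊕ (1 ⊕ 6)) = -3

Expand innermost to outermost. Recall ⊕ takes the minimum of its arguments and ⊗ takes their sum. Working out the expression ((5 ⊕ -3) ⊕ (1 ⊕ 6)) gives -3.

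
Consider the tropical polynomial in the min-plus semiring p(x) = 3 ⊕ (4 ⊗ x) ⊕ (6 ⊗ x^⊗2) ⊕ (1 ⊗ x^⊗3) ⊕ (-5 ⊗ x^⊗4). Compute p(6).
p(6) = 3

A tropical monomial a ⊗ x^⊗i evaluates to a + i · x. Evaluating each term at x = 6:
  Term 0 contributes 3 + 0 · 6 = 3
  Term 1 contributes 4 + 1 · 6 = 10
  Term 2 contributes 6 + 2 · 6 = 18
  Term 3 contributes 1 + 3 · 6 = 19
  Term 4 contributes -5 + 4 · 6 = 19
p(6) = ⊕ of these = min[3, 10, 18, 19, 19] = 3.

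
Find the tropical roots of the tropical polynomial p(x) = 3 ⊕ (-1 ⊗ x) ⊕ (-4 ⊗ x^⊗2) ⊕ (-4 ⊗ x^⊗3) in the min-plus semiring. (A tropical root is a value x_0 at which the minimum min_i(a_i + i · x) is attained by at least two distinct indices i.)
Roots: {0, 3, 4}

Each tropical root is a break point of the lower envelope of the lines y = a_i + i · x (there are 4 lines, with slopes 0, 1, ..., 3). Only the lines that attain the minimum somewhere contribute to roots; other lines are dominated. Here the surviving (envelope) indices are i = 3, i = 2, i = 1, i = 0.
Intersections between consecutive envelope lines give the roots: for adjacent envelope indices i < j the intersection is x = (a_i − a_j) / (j − i). Reading off the sorted break points: {0, 3, 4}.
Verification: at each break x_0, at least two indices attain the minimum of min_i(a_i + i · x_0).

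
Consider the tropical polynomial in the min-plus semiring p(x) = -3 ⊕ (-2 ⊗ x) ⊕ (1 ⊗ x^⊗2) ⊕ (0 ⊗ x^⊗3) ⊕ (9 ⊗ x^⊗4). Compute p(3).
p(3) = -3

A tropical monomial a ⊗ x^⊗i evaluates to a + i · x. Evaluating each term at x = 3:
  Term 0 contributes -3 + 0 · 3 = -3
  Term 1 contributes -2 + 1 · 3 = 1
  Term 2 contributes 1 + 2 · 3 = 7
  Term 3 contributes 0 + 3 · 3 = 9
  Term 4 contributes 9 + 4 · 3 = 21
p(3) = ⊕ of these = min[-3, 1, 7, 9, 21] = -3.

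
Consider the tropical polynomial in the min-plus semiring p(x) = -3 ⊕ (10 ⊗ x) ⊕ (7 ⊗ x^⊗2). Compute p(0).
p(0) = -3

A tropical monomial a ⊗ x^⊗i evaluates to a + i · x. Evaluating each term at x = 0:
  Term 0 contributes -3 + 0 · 0 = -3
  Term 1 contributes 10 + 1 · 0 = 10
  Term 2 contributes 7 + 2 · 0 = 7
p(0) = ⊕ of these = min[-3, 10, 7] = -3.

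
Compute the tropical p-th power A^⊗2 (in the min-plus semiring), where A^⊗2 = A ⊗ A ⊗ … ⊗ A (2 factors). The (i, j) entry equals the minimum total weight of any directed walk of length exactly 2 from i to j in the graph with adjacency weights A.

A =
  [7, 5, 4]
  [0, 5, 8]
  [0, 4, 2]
A^⊗2 =
  [4, 8, 6]
  [5, 5, 4]
  [2, 5, 4]

Each entry (A^⊗2)_ij equals the minimum over all length-2 walks i = v_0 → v_1 → … → v_2 = j of Σ_t A[v_t][v_{t+1}]. For example, for (i, j) = (0, 2) we minimise over 3 possible intermediate vertex sequences; the minimum is 6, attained along the walk 0 → 2 → 2.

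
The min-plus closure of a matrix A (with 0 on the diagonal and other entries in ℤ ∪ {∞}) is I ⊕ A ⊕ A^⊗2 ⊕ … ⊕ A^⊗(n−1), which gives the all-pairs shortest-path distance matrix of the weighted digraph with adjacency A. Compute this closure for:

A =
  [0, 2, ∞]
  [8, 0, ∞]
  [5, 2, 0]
Closure =
  [0, 2, ∞]
  [8, 0, ∞]
  [5, 2, 0]

This is the Floyd-Warshall all-pairs shortest-path computation. For each intermediate vertex k = 0, 1, …, 2, update dist[i][j] ← min(dist[i][j], dist[i][k] + dist[k][j]). The final matrix gives, for each (i, j), the minimum total weight of any directed path from i to j (possibly empty when i = j).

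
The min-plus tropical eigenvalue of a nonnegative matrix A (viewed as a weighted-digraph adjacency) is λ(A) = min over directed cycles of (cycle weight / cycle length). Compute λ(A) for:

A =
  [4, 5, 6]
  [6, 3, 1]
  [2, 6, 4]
λ(A) = 8/3

Enumerate directed cycles and compute their means (weight / length). Sample:
  cycle 0 → 0: weight = 4, length = 1, mean = 4/1 ≈ 4.000
  cycle 1 → 1: weight = 3, length = 1, mean = 3/1 ≈ 3.000
  cycle 2 → 2: weight = 4, length = 1, mean = 4/1 ≈ 4.000
  cycle 0 → 1 → 0: weight = 11, length = 2, mean = 11/2 ≈ 5.500
  cycle 0 → 2 → 0: weight = 8, length = 2, mean = 8/2 ≈ 4.000
  cycle 1 → 0 → 1: weight = 11, length = 2, mean = 11/2 ≈ 5.500
Minimum mean = 2.667, attained e.g. along the cycle 0 → 1 → 2 → 0 with weight 8 and length 3. So λ(A) = 8/3 = 8/3.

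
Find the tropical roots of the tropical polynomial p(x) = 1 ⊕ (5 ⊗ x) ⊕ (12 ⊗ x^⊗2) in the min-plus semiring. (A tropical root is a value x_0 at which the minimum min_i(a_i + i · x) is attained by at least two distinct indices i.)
Roots: {-7, -4}

Each tropical root is a break point of the lower envelope of the lines y = a_i + i · x (there are 3 lines, with slopes 0, 1, ..., 2). Only the lines that attain the minimum somewhere contribute to roots; other lines are dominated. Here the surviving (envelope) indices are i = 2, i = 1, i = 0.
Intersections between consecutive envelope lines give the roots: for adjacent envelope indices i < j the intersection is x = (a_i − a_j) / (j − i). Reading off the sorted break points: {-7, -4}.
Verification: at each break x_0, at least two indices attain the minimum of min_i(a_i + i · x_0).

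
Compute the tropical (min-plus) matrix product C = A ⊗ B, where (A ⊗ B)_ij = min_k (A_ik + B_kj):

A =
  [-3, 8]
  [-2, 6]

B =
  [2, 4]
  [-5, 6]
A ⊗ B =
  [-1, 1]
  [0, 2]

Apply the min-plus product entry-by-entry:
  C[0][0] = min over k of (A[0][0] + B[0][0] = -3 + 2 = -1, A[0][1] + B[1][0] = 8 + -5 = 3) = -1 (attained at k = 0)
  C[0][1] = min over k of (A[0][0] + B[0][1] = -3 + 4 = 1, A[0][1] + B[1][1] = 8 + 6 = 14) = 1 (attained at k = 0)
  C[1][0] = min over k of (A[1][0] + B[0][0] = -2 + 2 = 0, A[1][1] + B[1][0] = 6 + -5 = 1) = 0 (attained at k = 0)
  C[1][1] = min over k of (A[1][0] + B[0][1] = -2 + 4 = 2, A[1][1] + B[1][1] = 6 + 6 = 12) = 2 (attained at k = 0)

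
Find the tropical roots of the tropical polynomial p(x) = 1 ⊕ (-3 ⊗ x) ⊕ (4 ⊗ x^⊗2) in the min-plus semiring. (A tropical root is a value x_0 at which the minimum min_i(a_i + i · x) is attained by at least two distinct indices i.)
Roots: {-7, 4}

Each tropical root is a break point of the lower envelope of the lines y = a_i + i · x (there are 3 lines, with slopes 0, 1, ..., 2). Only the lines that attain the minimum somewhere contribute to roots; other lines are dominated. Here the surviving (envelope) indices are i = 2, i = 1, i = 0.
Intersections between consecutive envelope lines give the roots: for adjacent envelope indices i < j the intersection is x = (a_i − a_j) / (j − i). Reading off the sorted break points: {-7, 4}.
Verification: at each break x_0, at least two indices attain the minimum of min_i(a_i + i · x_0).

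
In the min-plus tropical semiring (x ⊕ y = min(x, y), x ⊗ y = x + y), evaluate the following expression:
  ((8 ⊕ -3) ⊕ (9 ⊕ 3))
((8 ⊕ -3) ⊕ (9 ⊕ 3)) = -3

Expand innermost to outermost. Recall ⊕ takes the minimum of its arguments and ⊗ takes their sum. Working out the expression ((8 ⊕ -3) ⊕ (9 ⊕ 3)) gives -3.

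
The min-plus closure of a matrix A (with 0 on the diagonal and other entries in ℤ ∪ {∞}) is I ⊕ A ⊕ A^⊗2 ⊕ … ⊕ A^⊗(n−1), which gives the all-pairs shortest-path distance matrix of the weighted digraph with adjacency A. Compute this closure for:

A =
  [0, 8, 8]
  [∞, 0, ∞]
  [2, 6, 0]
Closure =
  [0, 8, 8]
  [∞, 0, ∞]
  [2, 6, 0]

This is the Floyd-Warshall all-pairs shortest-path computation. For each intermediate vertex k = 0, 1, …, 2, update dist[i][j] ← min(dist[i][j], dist[i][k] + dist[k][j]). The final matrix gives, for each (i, j), the minimum total weight of any directed path from i to j (possibly empty when i = j).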